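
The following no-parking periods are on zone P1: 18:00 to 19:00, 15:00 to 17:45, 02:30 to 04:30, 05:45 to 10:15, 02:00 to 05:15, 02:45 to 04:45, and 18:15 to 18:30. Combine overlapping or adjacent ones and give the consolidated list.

02:00–05:15, 05:45–10:15, 15:00–17:45, 18:00–19:00

Sort by start: 02:00–05:15, 02:30–04:30, 02:45–04:45, 05:45–10:15, 15:00–17:45, 18:00–19:00, 18:15–18:30.
02:30–04:30 overlaps/touches 02:00–05:15 → extend to 02:00–05:15.
02:45–04:45 overlaps/touches 02:00–05:15 → extend to 02:00–05:15.
05:45–10:15 is disjoint → start new block.
15:00–17:45 is disjoint → start new block.
18:00–19:00 is disjoint → start new block.
18:15–18:30 overlaps/touches 18:00–19:00 → extend to 18:00–19:00.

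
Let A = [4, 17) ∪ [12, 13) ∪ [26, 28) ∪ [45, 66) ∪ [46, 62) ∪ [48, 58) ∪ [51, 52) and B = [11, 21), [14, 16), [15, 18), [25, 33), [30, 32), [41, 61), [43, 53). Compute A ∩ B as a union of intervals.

[11, 17) ∪ [26, 28) ∪ [45, 61)

Merge the first list: [4, 17), [26, 28), [45, 66).
Merge the second list: [11, 21), [25, 33), [41, 61).
[4, 17) meets the second set on [11, 17).
[26, 28) meets the second set on [26, 28).
[45, 66) meets the second set on [45, 61).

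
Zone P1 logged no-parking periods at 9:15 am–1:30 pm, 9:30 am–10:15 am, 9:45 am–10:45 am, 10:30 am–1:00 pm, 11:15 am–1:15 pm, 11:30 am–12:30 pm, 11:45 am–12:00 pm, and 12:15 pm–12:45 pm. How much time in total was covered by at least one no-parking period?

4 h 15 min

Merged: 9:15 am–1:30 pm.
Length: 4 h 15 min.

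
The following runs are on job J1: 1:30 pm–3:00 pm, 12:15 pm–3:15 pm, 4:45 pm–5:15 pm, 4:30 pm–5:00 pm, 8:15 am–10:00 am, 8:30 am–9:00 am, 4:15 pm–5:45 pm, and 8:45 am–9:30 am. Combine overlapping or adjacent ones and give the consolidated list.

8:15 am–10:00 am, 12:15 pm–3:15 pm, 4:15 pm–5:45 pm

Sort by start: 8:15 am–10:00 am, 8:30 am–9:00 am, 8:45 am–9:30 am, 12:15 pm–3:15 pm, 1:30 pm–3:00 pm, 4:15 pm–5:45 pm, 4:30 pm–5:00 pm, 4:45 pm–5:15 pm.
8:30 am–9:00 am overlaps/touches 8:15 am–10:00 am → extend to 8:15 am–10:00 am.
8:45 am–9:30 am overlaps/touches 8:15 am–10:00 am → extend to 8:15 am–10:00 am.
12:15 pm–3:15 pm is disjoint → start new block.
1:30 pm–3:00 pm overlaps/touches 12:15 pm–3:15 pm → extend to 12:15 pm–3:15 pm.
4:15 pm–5:45 pm is disjoint → start new block.
4:30 pm–5:00 pm overlaps/touches 4:15 pm–5:45 pm → extend to 4:15 pm–5:45 pm.
4:45 pm–5:15 pm overlaps/touches 4:15 pm–5:45 pm → extend to 4:15 pm–5:45 pm.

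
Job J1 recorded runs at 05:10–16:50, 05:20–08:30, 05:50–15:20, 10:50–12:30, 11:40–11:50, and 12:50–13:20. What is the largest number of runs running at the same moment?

4

Sweep endpoints in order; track running count of active intervals.
Peak of 4 reached at 11:40.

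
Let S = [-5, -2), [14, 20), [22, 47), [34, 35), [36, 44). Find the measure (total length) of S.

Merged: [-5, -2), [14, 20), [22, 47).
Lengths: 3 + 6 + 25 = 34.

34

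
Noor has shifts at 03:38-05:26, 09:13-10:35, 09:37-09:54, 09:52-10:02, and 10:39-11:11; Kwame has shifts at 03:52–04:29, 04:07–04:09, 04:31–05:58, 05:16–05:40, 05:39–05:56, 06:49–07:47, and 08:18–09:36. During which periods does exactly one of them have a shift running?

03:38–03:52, 04:29–04:31, 05:26–05:58, 06:49–07:47, 08:18–09:13, 09:36–10:35, 10:39–11:11

A, merged: 03:38–05:26, 09:13–10:35, 10:39–11:11.
B, merged: 03:52–04:29, 04:31–05:58, 06:49–07:47, 08:18–09:36.
Only in the first: 03:38–03:52, 04:29–04:31, 09:36–10:35, 10:39–11:11.
Only in the second: 05:26–05:58, 06:49–07:47, 08:18–09:13.
Together these are the periods covered by exactly one.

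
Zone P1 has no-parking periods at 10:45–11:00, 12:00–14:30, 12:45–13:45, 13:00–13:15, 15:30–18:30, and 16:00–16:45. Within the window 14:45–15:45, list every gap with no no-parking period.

The merged coverage is 10:45–11:00, 12:00–14:30, 15:30–18:30.
Gaps within 14:45–15:45: 14:45–15:30.

14:45–15:30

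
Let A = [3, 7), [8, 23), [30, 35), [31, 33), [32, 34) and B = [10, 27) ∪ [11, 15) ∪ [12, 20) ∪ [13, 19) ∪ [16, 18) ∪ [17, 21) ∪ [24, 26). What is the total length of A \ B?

A, merged: [3, 7), [8, 23), [30, 35).
B, merged: [10, 27).
A \ B = [3, 7), [8, 10), [30, 35).
Total: 4 + 2 + 5 = 11.

11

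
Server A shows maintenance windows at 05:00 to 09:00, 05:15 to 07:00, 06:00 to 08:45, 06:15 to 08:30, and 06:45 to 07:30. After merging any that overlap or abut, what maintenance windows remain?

05:00–09:00

05:15–07:00 overlaps/touches 05:00–09:00 → extend to 05:00–09:00.
06:00–08:45 overlaps/touches 05:00–09:00 → extend to 05:00–09:00.
06:15–08:30 overlaps/touches 05:00–09:00 → extend to 05:00–09:00.
06:45–07:30 overlaps/touches 05:00–09:00 → extend to 05:00–09:00.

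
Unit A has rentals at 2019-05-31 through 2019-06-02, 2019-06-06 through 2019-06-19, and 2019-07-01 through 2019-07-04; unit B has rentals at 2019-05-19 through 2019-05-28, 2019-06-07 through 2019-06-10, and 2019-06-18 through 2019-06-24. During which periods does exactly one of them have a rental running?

2019-05-19 through 2019-05-28, 2019-05-31 through 2019-06-02, 2019-06-06 through 2019-06-06, 2019-06-11 through 2019-06-17, 2019-06-20 through 2019-06-24, 2019-07-01 through 2019-07-04

A but not B: 2019-05-31 through 2019-06-02, 2019-06-06 through 2019-06-06, 2019-06-11 through 2019-06-17, 2019-07-01 through 2019-07-04.
B but not A: 2019-05-19 through 2019-05-28, 2019-06-20 through 2019-06-24.
Combining gives A △ B.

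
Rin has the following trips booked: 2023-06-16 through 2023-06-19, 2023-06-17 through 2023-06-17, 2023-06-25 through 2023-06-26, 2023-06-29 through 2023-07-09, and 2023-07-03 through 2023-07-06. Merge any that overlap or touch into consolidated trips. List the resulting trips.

2023-06-17 through 2023-06-17 overlaps/touches 2023-06-16 through 2023-06-19 → extend to 2023-06-16 through 2023-06-19.
2023-06-25 through 2023-06-26 is disjoint → start new block.
2023-06-29 through 2023-07-09 is disjoint → start new block.
2023-07-03 through 2023-07-06 overlaps/touches 2023-06-29 through 2023-07-09 → extend to 2023-06-29 through 2023-07-09.

2023-06-16 through 2023-06-19, 2023-06-25 through 2023-06-26, 2023-06-29 through 2023-07-09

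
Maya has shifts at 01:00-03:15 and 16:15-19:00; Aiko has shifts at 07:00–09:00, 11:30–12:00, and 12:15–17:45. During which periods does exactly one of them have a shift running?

A \ B = 01:00–03:15, 17:45–19:00.
B \ A = 07:00–09:00, 11:30–12:00, 12:15–16:15.
Union of the two gives the symmetric difference.

01:00–03:15, 07:00–09:00, 11:30–12:00, 12:15–16:15, 17:45–19:00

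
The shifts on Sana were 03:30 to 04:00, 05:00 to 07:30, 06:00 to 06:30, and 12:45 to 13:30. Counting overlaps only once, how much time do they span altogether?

3 h 45 min

Merged: 03:30-04:00, 05:00-07:30, 12:45-13:30.
Lengths: 30 min + 2 h 30 min + 45 min = 3 h 45 min.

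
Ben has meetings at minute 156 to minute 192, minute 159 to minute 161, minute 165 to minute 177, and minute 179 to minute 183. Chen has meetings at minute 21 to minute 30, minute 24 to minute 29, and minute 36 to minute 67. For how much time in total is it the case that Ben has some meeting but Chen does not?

First set merges to minute 156 to minute 192.
Second set merges to minute 21 to minute 30, minute 36 to minute 67.
A \ B = minute 156 to minute 192.
Total: 36 minutes.

36 minutes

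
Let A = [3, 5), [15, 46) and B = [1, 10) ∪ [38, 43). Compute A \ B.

[15, 38) ∪ [43, 46)

[3, 5) lies entirely inside B → drops out.
[15, 46) with B removed leaves [15, 38), [43, 46).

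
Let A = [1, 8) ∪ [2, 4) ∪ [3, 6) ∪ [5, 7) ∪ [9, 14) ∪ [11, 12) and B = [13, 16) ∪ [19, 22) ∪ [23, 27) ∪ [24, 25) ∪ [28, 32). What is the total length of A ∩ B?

1

A, merged: [1, 8), [9, 14).
B, merged: [13, 16), [19, 22), [23, 27), [28, 32).
A ∩ B = [13, 14).
Total: 1.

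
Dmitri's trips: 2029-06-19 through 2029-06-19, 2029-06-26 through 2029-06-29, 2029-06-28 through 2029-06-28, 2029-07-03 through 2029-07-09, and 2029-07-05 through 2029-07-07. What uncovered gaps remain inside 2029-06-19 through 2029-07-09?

2029-06-20 through 2029-06-25, 2029-06-30 through 2029-07-02

After merging, the occupied span is 2029-06-19 through 2029-06-19, 2029-06-26 through 2029-06-29, 2029-07-03 through 2029-07-09.
Uncovered inside 2029-06-19 through 2029-07-09: 2029-06-20 through 2029-06-25, 2029-06-30 through 2029-07-02.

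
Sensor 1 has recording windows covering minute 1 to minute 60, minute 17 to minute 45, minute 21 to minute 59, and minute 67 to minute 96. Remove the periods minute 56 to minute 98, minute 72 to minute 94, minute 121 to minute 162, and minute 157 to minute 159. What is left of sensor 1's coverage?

minute 1 to minute 56

First set merges to minute 1 to minute 60, minute 67 to minute 96.
Second set merges to minute 56 to minute 98, minute 121 to minute 162.
minute 1 to minute 60 \ B = minute 1 to minute 56.
minute 67 to minute 96: entirely removed.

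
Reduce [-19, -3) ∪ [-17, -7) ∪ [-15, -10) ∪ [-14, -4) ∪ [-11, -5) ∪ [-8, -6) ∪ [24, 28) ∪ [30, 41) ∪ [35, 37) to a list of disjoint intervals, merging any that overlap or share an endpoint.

[-19, -3) ∪ [24, 28) ∪ [30, 41)

[-17, -7) overlaps/touches [-19, -3) → extend to [-19, -3).
[-15, -10) overlaps/touches [-19, -3) → extend to [-19, -3).
[-14, -4) overlaps/touches [-19, -3) → extend to [-19, -3).
[-11, -5) overlaps/touches [-19, -3) → extend to [-19, -3).
[-8, -6) overlaps/touches [-19, -3) → extend to [-19, -3).
[24, 28) is disjoint → start new block.
[30, 41) is disjoint → start new block.
[35, 37) overlaps/touches [30, 41) → extend to [30, 41).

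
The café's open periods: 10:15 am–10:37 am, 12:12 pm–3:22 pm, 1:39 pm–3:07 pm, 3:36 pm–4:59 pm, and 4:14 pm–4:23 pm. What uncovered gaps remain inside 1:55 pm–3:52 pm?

3:22 pm–3:36 pm

The merged coverage is 10:15 am–10:37 am, 12:12 pm–3:22 pm, 3:36 pm–4:59 pm.
Gaps within 1:55 pm–3:52 pm: 3:22 pm–3:36 pm.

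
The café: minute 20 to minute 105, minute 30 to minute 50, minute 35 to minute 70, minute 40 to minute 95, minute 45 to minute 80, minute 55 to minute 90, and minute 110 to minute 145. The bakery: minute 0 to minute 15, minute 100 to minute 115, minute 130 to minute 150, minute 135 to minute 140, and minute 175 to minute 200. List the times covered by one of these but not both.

minute 0 to minute 15, minute 20 to minute 100, minute 105 to minute 110, minute 115 to minute 130, minute 145 to minute 150, minute 175 to minute 200

First set merges to minute 20 to minute 105, minute 110 to minute 145.
Second set merges to minute 0 to minute 15, minute 100 to minute 115, minute 130 to minute 150, minute 175 to minute 200.
A \ B = minute 20 to minute 100, minute 115 to minute 130.
B \ A = minute 0 to minute 15, minute 105 to minute 110, minute 145 to minute 150, minute 175 to minute 200.
Union of the two gives the symmetric difference.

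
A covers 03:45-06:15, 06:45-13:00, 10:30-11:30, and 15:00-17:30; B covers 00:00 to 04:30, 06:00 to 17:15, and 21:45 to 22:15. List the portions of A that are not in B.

04:30–06:00, 17:15–17:30

First set merges to 03:45–06:15, 06:45–13:00, 15:00–17:30.
03:45–06:15 with B removed leaves 04:30–06:00.
06:45–13:00 lies entirely inside B → drops out.
15:00–17:30 with B removed leaves 17:15–17:30.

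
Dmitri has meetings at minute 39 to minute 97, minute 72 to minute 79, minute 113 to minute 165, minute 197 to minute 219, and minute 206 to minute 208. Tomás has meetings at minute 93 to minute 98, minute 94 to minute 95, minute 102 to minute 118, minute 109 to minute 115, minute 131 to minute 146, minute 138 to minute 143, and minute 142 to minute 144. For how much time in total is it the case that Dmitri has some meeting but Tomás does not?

Merge the first list: minute 39 to minute 97, minute 113 to minute 165, minute 197 to minute 219.
Merge the second list: minute 93 to minute 98, minute 102 to minute 118, minute 131 to minute 146.
A \ B = minute 39 to minute 93, minute 118 to minute 131, minute 146 to minute 165, minute 197 to minute 219.
Total: 54 minutes + 13 minutes + 19 minutes + 22 minutes = 108 minutes.

108 minutes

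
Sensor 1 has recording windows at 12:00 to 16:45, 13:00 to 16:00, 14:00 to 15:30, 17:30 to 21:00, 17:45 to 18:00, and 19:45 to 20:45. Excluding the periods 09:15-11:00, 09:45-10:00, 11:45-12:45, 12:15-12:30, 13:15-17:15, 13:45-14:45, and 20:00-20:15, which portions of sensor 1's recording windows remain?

12:45–13:15, 17:30–20:00, 20:15–21:00

Merge the first list: 12:00–16:45, 17:30–21:00.
Merge the second list: 09:15–11:00, 11:45–12:45, 13:15–17:15, 20:00–20:15.
12:00–16:45 minus B → 12:45–13:15.
17:30–21:00 minus B → 17:30–20:00, 20:15–21:00.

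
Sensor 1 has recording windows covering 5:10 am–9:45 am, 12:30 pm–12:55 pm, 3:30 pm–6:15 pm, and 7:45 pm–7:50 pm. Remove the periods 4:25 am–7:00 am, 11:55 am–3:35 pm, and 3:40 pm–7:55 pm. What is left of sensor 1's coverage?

7:00 am–9:45 am, 3:35 pm–3:40 pm

5:10 am–9:45 am with B removed leaves 7:00 am–9:45 am.
12:30 pm–12:55 pm lies entirely inside B → drops out.
3:30 pm–6:15 pm with B removed leaves 3:35 pm–3:40 pm.
7:45 pm–7:50 pm lies entirely inside B → drops out.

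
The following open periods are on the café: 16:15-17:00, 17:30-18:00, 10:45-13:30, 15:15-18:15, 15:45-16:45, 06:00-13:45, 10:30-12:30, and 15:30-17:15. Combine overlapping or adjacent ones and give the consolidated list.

06:00–13:45, 15:15–18:15

Sort by start: 06:00–13:45, 10:30–12:30, 10:45–13:30, 15:15–18:15, 15:30–17:15, 15:45–16:45, 16:15–17:00, 17:30–18:00.
10:30–12:30 overlaps/touches 06:00–13:45 → extend to 06:00–13:45.
10:45–13:30 overlaps/touches 06:00–13:45 → extend to 06:00–13:45.
15:15–18:15 is disjoint → start new block.
15:30–17:15 overlaps/touches 15:15–18:15 → extend to 15:15–18:15.
15:45–16:45 overlaps/touches 15:15–18:15 → extend to 15:15–18:15.
16:15–17:00 overlaps/touches 15:15–18:15 → extend to 15:15–18:15.
17:30–18:00 overlaps/touches 15:15–18:15 → extend to 15:15–18:15.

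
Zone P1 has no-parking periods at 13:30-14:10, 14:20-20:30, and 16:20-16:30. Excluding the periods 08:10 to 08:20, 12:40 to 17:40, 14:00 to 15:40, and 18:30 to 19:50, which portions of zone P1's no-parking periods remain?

First set merges to 13:30-14:10, 14:20-20:30.
Second set merges to 08:10-08:20, 12:40-17:40, 18:30-19:50.
13:30-14:10 lies entirely inside B → drops out.
14:20-20:30 with B removed leaves 17:40-18:30, 19:50-20:30.

17:40-18:30, 19:50-20:30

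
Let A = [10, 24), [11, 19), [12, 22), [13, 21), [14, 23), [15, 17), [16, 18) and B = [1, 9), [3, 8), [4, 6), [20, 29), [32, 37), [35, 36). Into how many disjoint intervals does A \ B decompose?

First set merges to [10, 24).
Second set merges to [1, 9), [20, 29), [32, 37).
A \ B = [10, 20).
That is 1 disjoint piece.

1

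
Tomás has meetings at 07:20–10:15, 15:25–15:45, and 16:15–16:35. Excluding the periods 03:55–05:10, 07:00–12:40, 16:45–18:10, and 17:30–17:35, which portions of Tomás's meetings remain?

Second set merges to 03:55-05:10, 07:00-12:40, 16:45-18:10.
07:20-10:15: fully covered by B → removed.
15:25-15:45: no B overlap → unchanged.
16:15-16:35: no B overlap → unchanged.

15:25-15:45, 16:15-16:35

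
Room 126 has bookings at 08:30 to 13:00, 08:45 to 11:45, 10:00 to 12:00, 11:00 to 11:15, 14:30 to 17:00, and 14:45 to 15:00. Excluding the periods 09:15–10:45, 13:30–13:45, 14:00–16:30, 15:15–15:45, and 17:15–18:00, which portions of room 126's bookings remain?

Merge the first list: 08:30-13:00, 14:30-17:00.
Merge the second list: 09:15-10:45, 13:30-13:45, 14:00-16:30, 17:15-18:00.
08:30-13:00 with B removed leaves 08:30-09:15, 10:45-13:00.
14:30-17:00 with B removed leaves 16:30-17:00.

08:30-09:15, 10:45-13:00, 16:30-17:00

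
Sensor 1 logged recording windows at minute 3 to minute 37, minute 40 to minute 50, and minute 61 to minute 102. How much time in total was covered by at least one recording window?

85 minutes

Merged: minute 3 to minute 37, minute 40 to minute 50, minute 61 to minute 102.
Lengths: 34 minutes + 10 minutes + 41 minutes = 85 minutes.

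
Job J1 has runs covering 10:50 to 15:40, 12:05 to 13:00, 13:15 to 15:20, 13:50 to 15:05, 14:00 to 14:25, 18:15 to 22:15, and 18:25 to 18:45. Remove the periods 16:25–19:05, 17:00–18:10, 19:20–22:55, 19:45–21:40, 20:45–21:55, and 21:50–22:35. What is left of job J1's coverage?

A, merged: 10:50–15:40, 18:15–22:15.
B, merged: 16:25–19:05, 19:20–22:55.
10:50–15:40 is untouched.
18:15–22:15 with B removed leaves 19:05–19:20.

10:50–15:40, 19:05–19:20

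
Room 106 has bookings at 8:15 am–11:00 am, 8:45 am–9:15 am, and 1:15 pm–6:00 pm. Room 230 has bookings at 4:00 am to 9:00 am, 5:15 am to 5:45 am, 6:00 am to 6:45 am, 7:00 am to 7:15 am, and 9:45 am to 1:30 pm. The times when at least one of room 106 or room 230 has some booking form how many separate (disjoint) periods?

First set merges to 8:15 am–11:00 am, 1:15 pm–6:00 pm.
Second set merges to 4:00 am–9:00 am, 9:45 am–1:30 pm.
A ∪ B = 4:00 am–6:00 pm.
That is 1 disjoint piece.

1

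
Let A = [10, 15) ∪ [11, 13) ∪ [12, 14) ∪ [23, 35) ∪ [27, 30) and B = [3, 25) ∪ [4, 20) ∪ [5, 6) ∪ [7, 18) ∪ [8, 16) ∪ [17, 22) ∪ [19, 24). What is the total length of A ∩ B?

7

First set merges to [10, 15), [23, 35).
Second set merges to [3, 25).
A ∩ B = [10, 15), [23, 25).
Total: 5 + 2 = 7.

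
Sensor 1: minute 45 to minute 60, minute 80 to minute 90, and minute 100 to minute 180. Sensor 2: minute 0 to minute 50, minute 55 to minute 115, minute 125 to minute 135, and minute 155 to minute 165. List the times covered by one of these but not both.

A but not B: minute 50 to minute 55, minute 115 to minute 125, minute 135 to minute 155, minute 165 to minute 180.
B but not A: minute 0 to minute 45, minute 60 to minute 80, minute 90 to minute 100.
Combining gives A △ B.

minute 0 to minute 45, minute 50 to minute 55, minute 60 to minute 80, minute 90 to minute 100, minute 115 to minute 125, minute 135 to minute 155, minute 165 to minute 180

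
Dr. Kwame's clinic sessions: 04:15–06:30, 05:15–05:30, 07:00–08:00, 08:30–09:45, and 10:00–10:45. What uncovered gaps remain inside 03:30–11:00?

The merged coverage is 04:15–06:30, 07:00–08:00, 08:30–09:45, 10:00–10:45.
Uncovered inside 03:30–11:00: 03:30–04:15, 06:30–07:00, 08:00–08:30, 09:45–10:00, 10:45–11:00.

03:30–04:15, 06:30–07:00, 08:00–08:30, 09:45–10:00, 10:45–11:00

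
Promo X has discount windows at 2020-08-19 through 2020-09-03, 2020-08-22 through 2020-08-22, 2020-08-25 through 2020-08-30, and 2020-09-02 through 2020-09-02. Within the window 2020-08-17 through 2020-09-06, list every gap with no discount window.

2020-08-17 through 2020-08-18, 2020-09-04 through 2020-09-06

After merging, the occupied span is 2020-08-19 through 2020-09-03.
Complement within 2020-08-17 through 2020-09-06: 2020-08-17 through 2020-08-18, 2020-09-04 through 2020-09-06.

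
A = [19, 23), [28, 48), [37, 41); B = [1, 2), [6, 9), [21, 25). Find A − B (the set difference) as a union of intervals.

Merge the first list: [19, 23), [28, 48).
[19, 23) \ B = [19, 21).
[28, 48): nothing removed.

[19, 21) ∪ [28, 48)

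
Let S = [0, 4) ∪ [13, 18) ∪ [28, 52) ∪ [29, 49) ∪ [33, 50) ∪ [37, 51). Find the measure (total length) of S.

Merged: [0, 4), [13, 18), [28, 52).
Lengths: 4 + 5 + 24 = 33.

33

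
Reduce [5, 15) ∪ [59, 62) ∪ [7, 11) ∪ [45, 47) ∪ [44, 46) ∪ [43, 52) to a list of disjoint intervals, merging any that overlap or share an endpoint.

[5, 15) ∪ [43, 52) ∪ [59, 62)

Sort by start: [5, 15), [7, 11), [43, 52), [44, 46), [45, 47), [59, 62).
[7, 11) overlaps/touches [5, 15) → extend to [5, 15).
[43, 52) is disjoint → start new block.
[44, 46) overlaps/touches [43, 52) → extend to [43, 52).
[45, 47) overlaps/touches [43, 52) → extend to [43, 52).
[59, 62) is disjoint → start new block.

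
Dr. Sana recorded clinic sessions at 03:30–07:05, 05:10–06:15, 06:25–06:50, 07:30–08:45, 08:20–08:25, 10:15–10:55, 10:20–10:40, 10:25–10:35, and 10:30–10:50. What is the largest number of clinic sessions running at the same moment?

Sweep endpoints in order; track running count of active intervals.
Peak of 4 reached at 10:30.

4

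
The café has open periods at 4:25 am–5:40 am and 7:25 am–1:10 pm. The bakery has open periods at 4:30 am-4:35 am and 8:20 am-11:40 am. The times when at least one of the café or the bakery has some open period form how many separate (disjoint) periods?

A ∪ B = 4:25 am–5:40 am, 7:25 am–1:10 pm.
That is 2 disjoint pieces.

2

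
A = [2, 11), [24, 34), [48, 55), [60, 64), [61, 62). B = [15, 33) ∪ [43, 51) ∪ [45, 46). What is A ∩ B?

[24, 33) ∪ [48, 51)

Merge the first list: [2, 11), [24, 34), [48, 55), [60, 64).
Merge the second list: [15, 33), [43, 51).
[2, 11): no overlap with the second set.
[24, 34) meets the second set on [24, 33).
[48, 55) meets the second set on [48, 51).
[60, 64): no overlap with the second set.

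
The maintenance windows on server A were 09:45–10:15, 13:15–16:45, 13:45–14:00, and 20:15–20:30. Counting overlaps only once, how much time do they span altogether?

Merged: 09:45–10:15, 13:15–16:45, 20:15–20:30.
Lengths: 30 min + 3 h 30 min + 15 min = 4 h 15 min.

4 h 15 min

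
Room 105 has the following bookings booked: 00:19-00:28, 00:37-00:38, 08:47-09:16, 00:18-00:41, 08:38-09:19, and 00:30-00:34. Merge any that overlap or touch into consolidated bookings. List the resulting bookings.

00:18–00:41, 08:38–09:19

Sort by start: 00:18–00:41, 00:19–00:28, 00:30–00:34, 00:37–00:38, 08:38–09:19, 08:47–09:16.
00:19–00:28 overlaps/touches 00:18–00:41 → extend to 00:18–00:41.
00:30–00:34 overlaps/touches 00:18–00:41 → extend to 00:18–00:41.
00:37–00:38 overlaps/touches 00:18–00:41 → extend to 00:18–00:41.
08:38–09:19 is disjoint → start new block.
08:47–09:16 overlaps/touches 08:38–09:19 → extend to 08:38–09:19.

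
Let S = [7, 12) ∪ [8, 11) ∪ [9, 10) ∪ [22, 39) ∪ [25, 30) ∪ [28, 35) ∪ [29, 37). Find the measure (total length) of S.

Merged: [7, 12), [22, 39).
Lengths: 5 + 17 = 22.

22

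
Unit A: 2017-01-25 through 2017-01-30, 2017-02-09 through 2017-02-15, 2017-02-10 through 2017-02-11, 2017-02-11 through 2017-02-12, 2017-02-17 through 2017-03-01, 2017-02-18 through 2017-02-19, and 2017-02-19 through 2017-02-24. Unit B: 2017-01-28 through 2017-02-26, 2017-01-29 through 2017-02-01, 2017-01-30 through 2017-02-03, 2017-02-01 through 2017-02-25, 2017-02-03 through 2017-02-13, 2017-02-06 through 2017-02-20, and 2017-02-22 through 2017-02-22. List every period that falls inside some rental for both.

2017-01-28 through 2017-01-30, 2017-02-09 through 2017-02-15, 2017-02-17 through 2017-02-26

First set merges to 2017-01-25 through 2017-01-30, 2017-02-09 through 2017-02-15, 2017-02-17 through 2017-03-01.
Second set merges to 2017-01-28 through 2017-02-26.
2017-01-25 through 2017-01-30 overlaps B on 2017-01-28 through 2017-01-30.
2017-02-09 through 2017-02-15 overlaps B on 2017-02-09 through 2017-02-15.
2017-02-17 through 2017-03-01 overlaps B on 2017-02-17 through 2017-02-26.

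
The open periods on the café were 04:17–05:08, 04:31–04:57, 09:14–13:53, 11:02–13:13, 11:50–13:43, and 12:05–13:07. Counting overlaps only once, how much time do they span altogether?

5 h 30 min

Merged: 04:17–05:08, 09:14–13:53.
Lengths: 51 min + 4 h 39 min = 5 h 30 min.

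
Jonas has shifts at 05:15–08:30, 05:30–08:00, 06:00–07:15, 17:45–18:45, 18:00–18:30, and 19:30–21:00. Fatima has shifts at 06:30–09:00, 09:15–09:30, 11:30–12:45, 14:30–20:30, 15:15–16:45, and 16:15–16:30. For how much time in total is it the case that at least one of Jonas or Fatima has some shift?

First set merges to 05:15–08:30, 17:45–18:45, 19:30–21:00.
Second set merges to 06:30–09:00, 09:15–09:30, 11:30–12:45, 14:30–20:30.
A ∪ B = 05:15–09:00, 09:15–09:30, 11:30–12:45, 14:30–21:00.
Total: 3 h 45 min + 15 min + 1 h 15 min + 6 h 30 min = 11 h 45 min.

11 h 45 min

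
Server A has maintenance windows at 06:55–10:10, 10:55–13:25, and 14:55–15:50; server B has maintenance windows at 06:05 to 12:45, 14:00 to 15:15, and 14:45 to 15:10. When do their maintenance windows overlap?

Merge the second list: 06:05–12:45, 14:00–15:15.
06:55–10:10 ∩ B → 06:55–10:10.
10:55–13:25 ∩ B → 10:55–12:45.
14:55–15:50 ∩ B → 14:55–15:15.

06:55–10:10, 10:55–12:45, 14:55–15:15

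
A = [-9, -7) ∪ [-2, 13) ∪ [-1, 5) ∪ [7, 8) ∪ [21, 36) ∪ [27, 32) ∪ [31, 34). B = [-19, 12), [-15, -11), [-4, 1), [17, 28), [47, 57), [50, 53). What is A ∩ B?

[-9, -7) ∪ [-2, 12) ∪ [21, 28)

A, merged: [-9, -7), [-2, 13), [21, 36).
B, merged: [-19, 12), [17, 28), [47, 57).
[-9, -7) meets the second set on [-9, -7).
[-2, 13) meets the second set on [-2, 12).
[21, 36) meets the second set on [21, 28).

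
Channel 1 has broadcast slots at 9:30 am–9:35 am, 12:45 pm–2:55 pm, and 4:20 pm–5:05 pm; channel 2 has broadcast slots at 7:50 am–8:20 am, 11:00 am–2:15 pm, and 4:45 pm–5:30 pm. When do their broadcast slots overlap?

9:30 am–9:35 am: no overlap with the second set.
12:45 pm–2:55 pm meets the second set on 12:45 pm–2:15 pm.
4:20 pm–5:05 pm meets the second set on 4:45 pm–5:05 pm.

12:45 pm–2:15 pm, 4:45 pm–5:05 pm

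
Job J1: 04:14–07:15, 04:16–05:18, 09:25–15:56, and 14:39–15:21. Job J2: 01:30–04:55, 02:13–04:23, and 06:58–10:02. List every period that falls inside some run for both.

Merge the first list: 04:14-07:15, 09:25-15:56.
Merge the second list: 01:30-04:55, 06:58-10:02.
04:14-07:15 meets the second set on 04:14-04:55, 06:58-07:15.
09:25-15:56 meets the second set on 09:25-10:02.

04:14-04:55, 06:58-07:15, 09:25-10:02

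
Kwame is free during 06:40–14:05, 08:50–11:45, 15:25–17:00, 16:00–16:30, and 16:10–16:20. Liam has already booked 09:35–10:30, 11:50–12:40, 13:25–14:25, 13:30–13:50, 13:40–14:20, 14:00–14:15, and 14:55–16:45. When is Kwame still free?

First set merges to 06:40–14:05, 15:25–17:00.
Second set merges to 09:35–10:30, 11:50–12:40, 13:25–14:25, 14:55–16:45.
06:40–14:05 \ B = 06:40–09:35, 10:30–11:50, 12:40–13:25.
15:25–17:00 \ B = 16:45–17:00.

06:40–09:35, 10:30–11:50, 12:40–13:25, 16:45–17:00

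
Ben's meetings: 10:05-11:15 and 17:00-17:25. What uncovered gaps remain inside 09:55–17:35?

The merged coverage is 10:05-11:15, 17:00-17:25.
Complement within 09:55-17:35: 09:55-10:05, 11:15-17:00, 17:25-17:35.

09:55-10:05, 11:15-17:00, 17:25-17:35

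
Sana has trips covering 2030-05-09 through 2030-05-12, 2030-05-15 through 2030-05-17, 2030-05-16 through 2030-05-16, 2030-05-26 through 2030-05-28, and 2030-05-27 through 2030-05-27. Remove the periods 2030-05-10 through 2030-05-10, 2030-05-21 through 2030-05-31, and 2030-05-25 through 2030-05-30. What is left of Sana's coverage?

2030-05-09 through 2030-05-09, 2030-05-11 through 2030-05-12, 2030-05-15 through 2030-05-17

Merge the first list: 2030-05-09 through 2030-05-12, 2030-05-15 through 2030-05-17, 2030-05-26 through 2030-05-28.
Merge the second list: 2030-05-10 through 2030-05-10, 2030-05-21 through 2030-05-31.
2030-05-09 through 2030-05-12 with B removed leaves 2030-05-09 through 2030-05-09, 2030-05-11 through 2030-05-12.
2030-05-15 through 2030-05-17 is untouched.
2030-05-26 through 2030-05-28 lies entirely inside B → drops out.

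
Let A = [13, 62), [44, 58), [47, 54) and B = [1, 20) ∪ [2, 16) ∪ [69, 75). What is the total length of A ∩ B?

7

Merge the first list: [13, 62).
Merge the second list: [1, 20), [69, 75).
A ∩ B = [13, 20).
Total: 7.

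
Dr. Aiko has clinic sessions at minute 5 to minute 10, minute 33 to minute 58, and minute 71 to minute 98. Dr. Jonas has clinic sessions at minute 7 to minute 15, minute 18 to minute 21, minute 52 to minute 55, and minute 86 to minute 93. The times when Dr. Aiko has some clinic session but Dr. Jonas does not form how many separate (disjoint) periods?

A \ B = minute 5 to minute 7, minute 33 to minute 52, minute 55 to minute 58, minute 71 to minute 86, minute 93 to minute 98.
That is 5 disjoint pieces.

5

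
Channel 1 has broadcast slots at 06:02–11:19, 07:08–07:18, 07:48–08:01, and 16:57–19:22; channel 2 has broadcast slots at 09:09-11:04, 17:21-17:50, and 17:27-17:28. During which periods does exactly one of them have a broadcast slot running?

A, merged: 06:02-11:19, 16:57-19:22.
B, merged: 09:09-11:04, 17:21-17:50.
Only in the first: 06:02-09:09, 11:04-11:19, 16:57-17:21, 17:50-19:22.
Only in the second: none.
Together these are the periods covered by exactly one.

06:02-09:09, 11:04-11:19, 16:57-17:21, 17:50-19:22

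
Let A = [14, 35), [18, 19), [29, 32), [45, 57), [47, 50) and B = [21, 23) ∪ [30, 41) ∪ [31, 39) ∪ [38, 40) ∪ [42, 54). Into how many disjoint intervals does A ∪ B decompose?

Merge the first list: [14, 35), [45, 57).
Merge the second list: [21, 23), [30, 41), [42, 54).
A ∪ B = [14, 41), [42, 57).
That is 2 disjoint pieces.

2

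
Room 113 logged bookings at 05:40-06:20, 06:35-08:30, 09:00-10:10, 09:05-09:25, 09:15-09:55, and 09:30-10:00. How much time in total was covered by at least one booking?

Merged: 05:40–06:20, 06:35–08:30, 09:00–10:10.
Lengths: 40 min + 1 h 55 min + 1 h 10 min = 3 h 45 min.

3 h 45 min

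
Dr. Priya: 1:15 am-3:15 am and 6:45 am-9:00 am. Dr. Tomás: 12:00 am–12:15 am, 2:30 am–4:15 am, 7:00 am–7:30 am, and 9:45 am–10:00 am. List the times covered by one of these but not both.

A but not B: 1:15 am–2:30 am, 6:45 am–7:00 am, 7:30 am–9:00 am.
B but not A: 12:00 am–12:15 am, 3:15 am–4:15 am, 9:45 am–10:00 am.
Combining gives A △ B.

12:00 am–12:15 am, 1:15 am–2:30 am, 3:15 am–4:15 am, 6:45 am–7:00 am, 7:30 am–9:00 am, 9:45 am–10:00 am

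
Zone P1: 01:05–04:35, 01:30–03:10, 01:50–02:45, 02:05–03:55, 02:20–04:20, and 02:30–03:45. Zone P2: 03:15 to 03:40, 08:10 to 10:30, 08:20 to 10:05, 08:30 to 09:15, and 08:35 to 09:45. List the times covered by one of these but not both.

01:05-03:15, 03:40-04:35, 08:10-10:30

A, merged: 01:05-04:35.
B, merged: 03:15-03:40, 08:10-10:30.
A but not B: 01:05-03:15, 03:40-04:35.
B but not A: 08:10-10:30.
Combining gives A △ B.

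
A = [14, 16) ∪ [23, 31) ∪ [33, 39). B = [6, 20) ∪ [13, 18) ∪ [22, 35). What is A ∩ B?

Second set merges to [6, 20), [22, 35).
[14, 16) ∩ B → [14, 16).
[23, 31) ∩ B → [23, 31).
[33, 39) ∩ B → [33, 35).

[14, 16) ∪ [23, 31) ∪ [33, 35)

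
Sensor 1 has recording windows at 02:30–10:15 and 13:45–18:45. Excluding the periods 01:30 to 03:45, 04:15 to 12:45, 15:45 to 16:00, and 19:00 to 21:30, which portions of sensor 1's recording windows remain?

03:45-04:15, 13:45-15:45, 16:00-18:45

02:30-10:15 with B removed leaves 03:45-04:15.
13:45-18:45 with B removed leaves 13:45-15:45, 16:00-18:45.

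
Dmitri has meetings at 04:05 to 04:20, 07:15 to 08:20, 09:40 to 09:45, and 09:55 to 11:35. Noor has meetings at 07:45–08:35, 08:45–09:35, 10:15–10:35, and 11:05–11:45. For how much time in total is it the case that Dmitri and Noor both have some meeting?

1 h 25 min

A ∩ B = 07:45–08:20, 10:15–10:35, 11:05–11:35.
Total: 35 min + 20 min + 30 min = 1 h 25 min.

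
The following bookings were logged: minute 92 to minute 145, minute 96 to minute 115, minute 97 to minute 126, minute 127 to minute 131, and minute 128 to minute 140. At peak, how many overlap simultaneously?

3

Walk the sorted start/end points keeping a running depth.
The depth first hits 3 at minute 97.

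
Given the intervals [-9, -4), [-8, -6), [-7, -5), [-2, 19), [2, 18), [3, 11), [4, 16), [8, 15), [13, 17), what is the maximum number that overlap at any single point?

5

At 8, 5 of the intervals are simultaneously active.
No point has more.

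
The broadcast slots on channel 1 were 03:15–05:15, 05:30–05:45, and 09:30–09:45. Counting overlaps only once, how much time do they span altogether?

2 h 30 min

Merged: 03:15-05:15, 05:30-05:45, 09:30-09:45.
Lengths: 2 h + 15 min + 15 min = 2 h 30 min.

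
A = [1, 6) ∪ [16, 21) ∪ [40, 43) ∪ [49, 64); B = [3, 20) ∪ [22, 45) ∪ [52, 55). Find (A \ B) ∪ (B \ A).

[1, 3) ∪ [6, 16) ∪ [20, 21) ∪ [22, 40) ∪ [43, 45) ∪ [49, 52) ∪ [55, 64)

Only in the first: [1, 3), [20, 21), [49, 52), [55, 64).
Only in the second: [6, 16), [22, 40), [43, 45).
Together these are the periods covered by exactly one.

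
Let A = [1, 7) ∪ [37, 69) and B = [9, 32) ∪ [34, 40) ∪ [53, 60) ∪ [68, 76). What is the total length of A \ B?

A \ B = [1, 7), [40, 53), [60, 68).
Total: 6 + 13 + 8 = 27.

27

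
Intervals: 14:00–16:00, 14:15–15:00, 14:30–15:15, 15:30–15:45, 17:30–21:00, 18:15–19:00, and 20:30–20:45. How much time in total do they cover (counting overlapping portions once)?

5 h 30 min

Merged: 14:00-16:00, 17:30-21:00.
Lengths: 2 h + 3 h 30 min = 5 h 30 min.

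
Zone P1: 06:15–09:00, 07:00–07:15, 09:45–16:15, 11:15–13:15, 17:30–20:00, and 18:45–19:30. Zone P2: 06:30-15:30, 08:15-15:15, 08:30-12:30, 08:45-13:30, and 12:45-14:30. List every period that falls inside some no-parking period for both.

06:30-09:00, 09:45-15:30

A, merged: 06:15-09:00, 09:45-16:15, 17:30-20:00.
B, merged: 06:30-15:30.
06:15-09:00 ∩ B → 06:30-09:00.
09:45-16:15 ∩ B → 09:45-15:30.
17:30-20:00 meets no B interval.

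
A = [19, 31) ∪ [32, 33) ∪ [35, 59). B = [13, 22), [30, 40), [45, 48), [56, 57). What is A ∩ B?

[19, 22) ∪ [30, 31) ∪ [32, 33) ∪ [35, 40) ∪ [45, 48) ∪ [56, 57)

[19, 31) ∩ B → [19, 22), [30, 31).
[32, 33) ∩ B → [32, 33).
[35, 59) ∩ B → [35, 40), [45, 48), [56, 57).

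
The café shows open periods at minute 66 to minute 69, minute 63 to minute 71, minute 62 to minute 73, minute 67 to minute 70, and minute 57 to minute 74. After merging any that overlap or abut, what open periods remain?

minute 57 to minute 74

Sort by start: minute 57 to minute 74, minute 62 to minute 73, minute 63 to minute 71, minute 66 to minute 69, minute 67 to minute 70.
minute 62 to minute 73 overlaps/touches minute 57 to minute 74 → extend to minute 57 to minute 74.
minute 63 to minute 71 overlaps/touches minute 57 to minute 74 → extend to minute 57 to minute 74.
minute 66 to minute 69 overlaps/touches minute 57 to minute 74 → extend to minute 57 to minute 74.
minute 67 to minute 70 overlaps/touches minute 57 to minute 74 → extend to minute 57 to minute 74.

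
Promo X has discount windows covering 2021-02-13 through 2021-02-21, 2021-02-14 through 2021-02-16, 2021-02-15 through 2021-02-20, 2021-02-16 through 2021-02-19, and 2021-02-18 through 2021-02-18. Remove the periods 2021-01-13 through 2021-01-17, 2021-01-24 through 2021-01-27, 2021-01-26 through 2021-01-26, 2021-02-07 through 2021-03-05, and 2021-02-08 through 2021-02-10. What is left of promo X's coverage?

none

A, merged: 2021-02-13 through 2021-02-21.
B, merged: 2021-01-13 through 2021-01-17, 2021-01-24 through 2021-01-27, 2021-02-07 through 2021-03-05.
2021-02-13 through 2021-02-21: entirely removed.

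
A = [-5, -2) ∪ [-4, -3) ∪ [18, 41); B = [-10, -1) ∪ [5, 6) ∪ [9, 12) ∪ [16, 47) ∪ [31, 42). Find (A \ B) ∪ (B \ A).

[-10, -5) ∪ [-2, -1) ∪ [5, 6) ∪ [9, 12) ∪ [16, 18) ∪ [41, 47)

A, merged: [-5, -2), [18, 41).
B, merged: [-10, -1), [5, 6), [9, 12), [16, 47).
Only in the first: none.
Only in the second: [-10, -5), [-2, -1), [5, 6), [9, 12), [16, 18), [41, 47).
Together these are the periods covered by exactly one.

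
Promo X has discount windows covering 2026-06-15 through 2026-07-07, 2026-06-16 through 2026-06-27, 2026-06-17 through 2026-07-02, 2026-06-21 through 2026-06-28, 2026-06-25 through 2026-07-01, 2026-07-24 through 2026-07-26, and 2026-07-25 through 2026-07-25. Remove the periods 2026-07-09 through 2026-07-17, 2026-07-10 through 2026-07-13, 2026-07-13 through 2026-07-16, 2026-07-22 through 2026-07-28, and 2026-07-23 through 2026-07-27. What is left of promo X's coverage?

2026-06-15 through 2026-07-07

Merge the first list: 2026-06-15 through 2026-07-07, 2026-07-24 through 2026-07-26.
Merge the second list: 2026-07-09 through 2026-07-17, 2026-07-22 through 2026-07-28.
2026-06-15 through 2026-07-07: no B overlap → unchanged.
2026-07-24 through 2026-07-26: fully covered by B → removed.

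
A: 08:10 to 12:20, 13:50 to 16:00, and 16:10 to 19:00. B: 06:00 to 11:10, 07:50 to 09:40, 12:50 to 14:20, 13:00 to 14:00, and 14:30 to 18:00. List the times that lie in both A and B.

08:10–11:10, 13:50–14:20, 14:30–16:00, 16:10–18:00

Second set merges to 06:00–11:10, 12:50–14:20, 14:30–18:00.
08:10–12:20 meets the second set on 08:10–11:10.
13:50–16:00 meets the second set on 13:50–14:20, 14:30–16:00.
16:10–19:00 meets the second set on 16:10–18:00.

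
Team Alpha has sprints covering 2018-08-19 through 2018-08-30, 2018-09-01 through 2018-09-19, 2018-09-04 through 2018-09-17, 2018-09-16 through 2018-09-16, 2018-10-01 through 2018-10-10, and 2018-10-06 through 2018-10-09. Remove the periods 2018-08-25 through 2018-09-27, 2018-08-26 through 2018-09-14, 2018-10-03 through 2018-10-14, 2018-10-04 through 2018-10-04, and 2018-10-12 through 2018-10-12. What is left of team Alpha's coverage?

First set merges to 2018-08-19 through 2018-08-30, 2018-09-01 through 2018-09-19, 2018-10-01 through 2018-10-10.
Second set merges to 2018-08-25 through 2018-09-27, 2018-10-03 through 2018-10-14.
2018-08-19 through 2018-08-30 minus B → 2018-08-19 through 2018-08-24.
2018-09-01 through 2018-09-19: fully covered by B → removed.
2018-10-01 through 2018-10-10 minus B → 2018-10-01 through 2018-10-02.

2018-08-19 through 2018-08-24, 2018-10-01 through 2018-10-02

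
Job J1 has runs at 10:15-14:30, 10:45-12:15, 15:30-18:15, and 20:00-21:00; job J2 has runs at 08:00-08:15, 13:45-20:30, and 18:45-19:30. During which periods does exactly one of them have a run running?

08:00-08:15, 10:15-13:45, 14:30-15:30, 18:15-20:00, 20:30-21:00

First set merges to 10:15-14:30, 15:30-18:15, 20:00-21:00.
Second set merges to 08:00-08:15, 13:45-20:30.
A \ B = 10:15-13:45, 20:30-21:00.
B \ A = 08:00-08:15, 14:30-15:30, 18:15-20:00.
Union of the two gives the symmetric difference.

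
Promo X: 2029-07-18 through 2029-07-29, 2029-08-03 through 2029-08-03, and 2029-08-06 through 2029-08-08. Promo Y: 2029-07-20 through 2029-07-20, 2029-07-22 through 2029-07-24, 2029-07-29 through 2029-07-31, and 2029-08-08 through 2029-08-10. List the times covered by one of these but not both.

A but not B: 2029-07-18 through 2029-07-19, 2029-07-21 through 2029-07-21, 2029-07-25 through 2029-07-28, 2029-08-03 through 2029-08-03, 2029-08-06 through 2029-08-07.
B but not A: 2029-07-30 through 2029-07-31, 2029-08-09 through 2029-08-10.
Combining gives A △ B.

2029-07-18 through 2029-07-19, 2029-07-21 through 2029-07-21, 2029-07-25 through 2029-07-28, 2029-07-30 through 2029-07-31, 2029-08-03 through 2029-08-03, 2029-08-06 through 2029-08-07, 2029-08-09 through 2029-08-10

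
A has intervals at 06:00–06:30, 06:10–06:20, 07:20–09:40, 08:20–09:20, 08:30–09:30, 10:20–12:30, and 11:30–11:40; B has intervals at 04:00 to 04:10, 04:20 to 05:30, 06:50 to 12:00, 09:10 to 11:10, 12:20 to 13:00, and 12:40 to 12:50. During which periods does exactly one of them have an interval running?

Merge the first list: 06:00-06:30, 07:20-09:40, 10:20-12:30.
Merge the second list: 04:00-04:10, 04:20-05:30, 06:50-12:00, 12:20-13:00.
Only in the first: 06:00-06:30, 12:00-12:20.
Only in the second: 04:00-04:10, 04:20-05:30, 06:50-07:20, 09:40-10:20, 12:30-13:00.
Together these are the periods covered by exactly one.

04:00-04:10, 04:20-05:30, 06:00-06:30, 06:50-07:20, 09:40-10:20, 12:00-12:20, 12:30-13:00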